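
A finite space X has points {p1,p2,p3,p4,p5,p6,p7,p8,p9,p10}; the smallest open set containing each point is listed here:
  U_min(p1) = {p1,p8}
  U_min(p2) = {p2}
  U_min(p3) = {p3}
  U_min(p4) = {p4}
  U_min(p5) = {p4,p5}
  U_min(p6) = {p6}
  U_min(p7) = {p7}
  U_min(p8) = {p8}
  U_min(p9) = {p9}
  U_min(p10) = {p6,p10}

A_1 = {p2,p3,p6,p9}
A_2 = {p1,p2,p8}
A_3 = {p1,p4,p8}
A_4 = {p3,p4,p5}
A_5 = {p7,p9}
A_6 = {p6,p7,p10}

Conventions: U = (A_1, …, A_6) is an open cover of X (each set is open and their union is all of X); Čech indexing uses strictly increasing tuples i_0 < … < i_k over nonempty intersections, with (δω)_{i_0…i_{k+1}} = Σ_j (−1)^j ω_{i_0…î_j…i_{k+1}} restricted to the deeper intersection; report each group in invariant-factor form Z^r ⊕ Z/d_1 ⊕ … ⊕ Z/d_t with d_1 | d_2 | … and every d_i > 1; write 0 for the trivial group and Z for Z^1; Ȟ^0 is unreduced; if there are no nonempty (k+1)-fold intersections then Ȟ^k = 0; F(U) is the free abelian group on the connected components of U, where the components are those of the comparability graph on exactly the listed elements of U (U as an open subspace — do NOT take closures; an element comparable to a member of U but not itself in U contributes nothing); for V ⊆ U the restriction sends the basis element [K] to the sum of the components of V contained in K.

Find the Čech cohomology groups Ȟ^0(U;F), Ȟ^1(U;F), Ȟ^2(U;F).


nonempty intersections:
  A12={p2} A14={p3} A15={p9} A16={p6} A23={p1,p8} A34={p4} A56={p7}
components per intersection:
  A1: {p2} {p3} {p6} {p9}
  A2: {p1,p8} {p2}
  A3: {p1,p8} {p4}
  A4: {p3} {p4,p5}
  A5: {p7} {p9}
  A6: {p6,p10} {p7}
  A12: {p2}
  A14: {p3}
  A15: {p9}
  A16: {p6}
  A23: {p1,p8}
  A34: {p4}
  A56: {p7}
C dims 14,7; δ0: rk 7, SNF 1^7
Ȟ^0: (14−7)−0=7 ⇒ Z^7
Ȟ^1: (7−0)−7=0 ⇒ 0
Ȟ^2: (0−0)−0=0 ⇒ 0

Ȟ^0(U;F) ≅ Z^7,  Ȟ^1(U;F) ≅ 0,  Ȟ^2(U;F) ≅ 0


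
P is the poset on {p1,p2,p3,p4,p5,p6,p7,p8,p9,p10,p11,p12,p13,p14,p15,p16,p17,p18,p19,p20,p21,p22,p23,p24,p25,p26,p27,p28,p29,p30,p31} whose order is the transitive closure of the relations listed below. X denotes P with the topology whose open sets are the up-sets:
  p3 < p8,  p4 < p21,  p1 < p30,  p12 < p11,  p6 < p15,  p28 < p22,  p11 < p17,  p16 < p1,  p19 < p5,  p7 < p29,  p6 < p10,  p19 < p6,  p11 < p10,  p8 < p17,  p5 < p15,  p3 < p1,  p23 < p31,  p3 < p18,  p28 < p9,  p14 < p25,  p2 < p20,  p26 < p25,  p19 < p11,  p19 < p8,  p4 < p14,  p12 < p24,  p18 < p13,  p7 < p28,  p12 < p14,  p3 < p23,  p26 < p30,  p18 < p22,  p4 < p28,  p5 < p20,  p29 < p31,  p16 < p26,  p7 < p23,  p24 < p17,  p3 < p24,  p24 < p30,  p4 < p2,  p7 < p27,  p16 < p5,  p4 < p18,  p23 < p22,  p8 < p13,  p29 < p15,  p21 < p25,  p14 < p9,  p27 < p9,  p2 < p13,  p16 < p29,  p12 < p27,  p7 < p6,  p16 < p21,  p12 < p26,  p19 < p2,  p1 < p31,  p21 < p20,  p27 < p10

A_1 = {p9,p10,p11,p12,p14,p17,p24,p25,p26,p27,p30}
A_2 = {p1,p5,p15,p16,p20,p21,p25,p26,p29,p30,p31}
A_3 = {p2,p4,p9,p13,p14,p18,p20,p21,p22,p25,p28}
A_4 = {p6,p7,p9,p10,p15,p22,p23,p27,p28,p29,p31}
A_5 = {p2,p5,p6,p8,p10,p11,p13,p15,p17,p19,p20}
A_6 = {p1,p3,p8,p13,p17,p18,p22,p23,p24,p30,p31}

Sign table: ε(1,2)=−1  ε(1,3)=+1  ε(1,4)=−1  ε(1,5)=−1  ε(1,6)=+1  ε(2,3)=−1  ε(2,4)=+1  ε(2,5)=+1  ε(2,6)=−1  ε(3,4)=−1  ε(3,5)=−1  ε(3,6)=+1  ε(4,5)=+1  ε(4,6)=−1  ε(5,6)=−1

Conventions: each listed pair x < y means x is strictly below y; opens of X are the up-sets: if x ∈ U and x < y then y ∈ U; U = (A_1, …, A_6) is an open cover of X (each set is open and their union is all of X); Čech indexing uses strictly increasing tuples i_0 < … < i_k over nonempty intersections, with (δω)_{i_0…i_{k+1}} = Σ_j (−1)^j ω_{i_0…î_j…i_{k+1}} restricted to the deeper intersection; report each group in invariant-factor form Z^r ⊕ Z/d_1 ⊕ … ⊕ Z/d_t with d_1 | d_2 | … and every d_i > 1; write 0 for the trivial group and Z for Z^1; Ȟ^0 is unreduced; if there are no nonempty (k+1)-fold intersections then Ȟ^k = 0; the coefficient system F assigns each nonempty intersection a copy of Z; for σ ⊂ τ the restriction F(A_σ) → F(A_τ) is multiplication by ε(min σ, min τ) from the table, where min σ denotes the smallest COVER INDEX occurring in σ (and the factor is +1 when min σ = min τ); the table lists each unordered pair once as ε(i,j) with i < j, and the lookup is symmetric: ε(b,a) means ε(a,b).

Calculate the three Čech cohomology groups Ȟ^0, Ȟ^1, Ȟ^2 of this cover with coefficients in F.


nerve simplices:
  A12={p25,p26,p30} A13={p9,p14,p25} A14={p9,p10,p27} A15={p10,p11,p17} A16={p17,p24,p30} A23={p20,p21,p25} A24={p15,p29,p31} A25={p5,p15,p20} A26={p1,p30,p31} A34={p9,p22,p28} A35={p2,p13,p20} A36={p13,p18,p22} A45={p6,p10,p15} A46={p22,p23,p31} A56={p8,p13,p17}
  A123={p25} A126={p30} A134={p9} A145={p10} A156={p17} A235={p20} A245={p15} A246={p31} A346={p22} A356={p13}
C dims 6,15,10; δ0: rk 5, SNF 1^5; δ1: rk 10, SNF 1^9·2
degree 0: 6−5−0 = 1 → Ȟ^0 ≅ Z
degree 1: 15−10−5 = 0 → Ȟ^1 ≅ 0
degree 2: 10−0−10 = 0 plus torsion [2] → Ȟ^2 ≅ Z/2

Ȟ^0 = Z, Ȟ^1 = 0 and Ȟ^2 = Z/2


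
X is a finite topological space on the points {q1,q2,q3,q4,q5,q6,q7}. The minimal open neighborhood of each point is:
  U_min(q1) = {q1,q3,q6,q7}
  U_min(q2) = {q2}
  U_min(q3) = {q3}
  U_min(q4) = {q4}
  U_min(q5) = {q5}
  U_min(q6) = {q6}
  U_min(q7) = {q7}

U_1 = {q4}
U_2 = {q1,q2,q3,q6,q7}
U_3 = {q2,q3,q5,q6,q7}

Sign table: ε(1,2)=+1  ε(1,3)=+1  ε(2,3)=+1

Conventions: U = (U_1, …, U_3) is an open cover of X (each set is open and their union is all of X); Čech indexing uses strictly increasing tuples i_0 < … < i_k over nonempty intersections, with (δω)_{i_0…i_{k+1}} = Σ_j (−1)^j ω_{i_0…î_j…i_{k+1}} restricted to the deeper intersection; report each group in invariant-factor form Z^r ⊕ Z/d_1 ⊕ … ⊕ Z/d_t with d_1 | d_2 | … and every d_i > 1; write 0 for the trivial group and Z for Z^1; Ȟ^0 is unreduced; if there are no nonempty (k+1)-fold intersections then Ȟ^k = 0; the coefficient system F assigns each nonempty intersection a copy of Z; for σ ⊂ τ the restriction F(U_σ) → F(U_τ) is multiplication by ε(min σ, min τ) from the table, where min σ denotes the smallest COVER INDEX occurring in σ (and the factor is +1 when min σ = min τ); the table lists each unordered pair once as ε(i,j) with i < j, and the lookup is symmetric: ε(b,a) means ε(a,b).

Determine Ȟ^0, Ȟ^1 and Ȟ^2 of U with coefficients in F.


Ȟ^0 ≅ Z^2, Ȟ^1 ≅ 0, Ȟ^2 ≅ 0

intersection data:
  U23={q2,q3,q6,q7}
C dims 3,1; δ0: rk 1, SNF 1^1
Ȟ^0 = (3 − 1) − 0 = 2, so Ȟ^0 ≅ Z^2
Ȟ^1 = (1 − 0) − 1 = 0, so Ȟ^1 ≅ 0
Ȟ^2 = (0 − 0) − 0 = 0, so Ȟ^2 ≅ 0


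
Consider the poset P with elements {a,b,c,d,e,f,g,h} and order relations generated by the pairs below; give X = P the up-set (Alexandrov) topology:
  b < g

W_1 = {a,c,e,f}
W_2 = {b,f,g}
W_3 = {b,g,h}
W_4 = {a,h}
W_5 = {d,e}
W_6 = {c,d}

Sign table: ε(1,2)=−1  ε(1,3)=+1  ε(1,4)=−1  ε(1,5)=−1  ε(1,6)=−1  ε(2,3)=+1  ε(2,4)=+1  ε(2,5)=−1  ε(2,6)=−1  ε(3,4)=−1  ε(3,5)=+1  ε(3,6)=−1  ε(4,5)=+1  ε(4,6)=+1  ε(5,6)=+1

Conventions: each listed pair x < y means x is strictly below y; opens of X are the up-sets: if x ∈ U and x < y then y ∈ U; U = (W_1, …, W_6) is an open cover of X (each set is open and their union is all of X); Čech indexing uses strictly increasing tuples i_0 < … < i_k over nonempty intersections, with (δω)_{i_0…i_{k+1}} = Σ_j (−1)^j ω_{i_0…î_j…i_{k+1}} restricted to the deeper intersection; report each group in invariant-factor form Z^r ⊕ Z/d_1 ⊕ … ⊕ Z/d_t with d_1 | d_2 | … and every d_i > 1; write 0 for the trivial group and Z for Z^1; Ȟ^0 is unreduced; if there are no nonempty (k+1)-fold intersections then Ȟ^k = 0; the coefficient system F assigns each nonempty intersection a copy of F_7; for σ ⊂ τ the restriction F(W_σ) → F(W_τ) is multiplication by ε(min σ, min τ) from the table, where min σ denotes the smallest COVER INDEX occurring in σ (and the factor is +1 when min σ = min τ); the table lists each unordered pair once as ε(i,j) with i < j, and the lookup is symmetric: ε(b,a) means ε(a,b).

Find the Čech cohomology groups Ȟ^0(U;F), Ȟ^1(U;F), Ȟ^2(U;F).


cover nerve:
  W12={f} W14={a} W15={e} W16={c} W23={b,g} W34={h} W56={d}
C dims 6,7; δ0: rk_F7 6
Ȟ^0: (6−6)−0=0 ⇒ 0
Ȟ^1: (7−0)−6=1 ⇒ Z/7
Ȟ^2: (0−0)−0=0 ⇒ 0

Ȟ^0(U;F) ≅ 0, Ȟ^1(U;F) ≅ Z/7 and Ȟ^2(U;F) ≅ 0


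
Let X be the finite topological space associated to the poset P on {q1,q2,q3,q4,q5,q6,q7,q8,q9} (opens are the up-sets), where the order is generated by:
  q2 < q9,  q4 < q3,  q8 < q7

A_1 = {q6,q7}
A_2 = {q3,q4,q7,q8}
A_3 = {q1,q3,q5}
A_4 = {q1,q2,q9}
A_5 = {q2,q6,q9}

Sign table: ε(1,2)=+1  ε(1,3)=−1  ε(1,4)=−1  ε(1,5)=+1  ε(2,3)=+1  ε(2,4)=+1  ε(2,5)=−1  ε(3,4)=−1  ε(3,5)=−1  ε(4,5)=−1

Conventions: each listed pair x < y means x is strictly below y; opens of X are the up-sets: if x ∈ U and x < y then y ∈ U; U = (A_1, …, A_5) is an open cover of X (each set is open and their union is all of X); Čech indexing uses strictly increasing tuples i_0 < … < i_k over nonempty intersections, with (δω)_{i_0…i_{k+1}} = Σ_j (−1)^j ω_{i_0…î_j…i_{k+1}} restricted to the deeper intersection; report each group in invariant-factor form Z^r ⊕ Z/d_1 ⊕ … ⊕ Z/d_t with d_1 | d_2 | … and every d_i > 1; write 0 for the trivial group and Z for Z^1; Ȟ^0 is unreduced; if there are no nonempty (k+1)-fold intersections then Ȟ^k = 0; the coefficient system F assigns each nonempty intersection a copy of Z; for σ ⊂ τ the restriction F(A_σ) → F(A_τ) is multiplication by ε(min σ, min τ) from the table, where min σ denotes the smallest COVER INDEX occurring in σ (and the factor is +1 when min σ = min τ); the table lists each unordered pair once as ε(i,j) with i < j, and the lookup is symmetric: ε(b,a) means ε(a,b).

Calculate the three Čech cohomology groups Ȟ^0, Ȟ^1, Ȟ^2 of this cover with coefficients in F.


nerve simplices:
  A12={q7} A15={q6} A23={q3} A34={q1} A45={q2,q9}
C dims 5,5; δ0: rk 4, SNF 1^4
degree 0: 5−4−0 = 1 → Ȟ^0 ≅ Z
degree 1: 5−0−4 = 1 → Ȟ^1 ≅ Z
degree 2: 0−0−0 = 0 → Ȟ^2 ≅ 0

Ȟ^0 ≅ Z, Ȟ^1 ≅ Z, Ȟ^2 ≅ 0


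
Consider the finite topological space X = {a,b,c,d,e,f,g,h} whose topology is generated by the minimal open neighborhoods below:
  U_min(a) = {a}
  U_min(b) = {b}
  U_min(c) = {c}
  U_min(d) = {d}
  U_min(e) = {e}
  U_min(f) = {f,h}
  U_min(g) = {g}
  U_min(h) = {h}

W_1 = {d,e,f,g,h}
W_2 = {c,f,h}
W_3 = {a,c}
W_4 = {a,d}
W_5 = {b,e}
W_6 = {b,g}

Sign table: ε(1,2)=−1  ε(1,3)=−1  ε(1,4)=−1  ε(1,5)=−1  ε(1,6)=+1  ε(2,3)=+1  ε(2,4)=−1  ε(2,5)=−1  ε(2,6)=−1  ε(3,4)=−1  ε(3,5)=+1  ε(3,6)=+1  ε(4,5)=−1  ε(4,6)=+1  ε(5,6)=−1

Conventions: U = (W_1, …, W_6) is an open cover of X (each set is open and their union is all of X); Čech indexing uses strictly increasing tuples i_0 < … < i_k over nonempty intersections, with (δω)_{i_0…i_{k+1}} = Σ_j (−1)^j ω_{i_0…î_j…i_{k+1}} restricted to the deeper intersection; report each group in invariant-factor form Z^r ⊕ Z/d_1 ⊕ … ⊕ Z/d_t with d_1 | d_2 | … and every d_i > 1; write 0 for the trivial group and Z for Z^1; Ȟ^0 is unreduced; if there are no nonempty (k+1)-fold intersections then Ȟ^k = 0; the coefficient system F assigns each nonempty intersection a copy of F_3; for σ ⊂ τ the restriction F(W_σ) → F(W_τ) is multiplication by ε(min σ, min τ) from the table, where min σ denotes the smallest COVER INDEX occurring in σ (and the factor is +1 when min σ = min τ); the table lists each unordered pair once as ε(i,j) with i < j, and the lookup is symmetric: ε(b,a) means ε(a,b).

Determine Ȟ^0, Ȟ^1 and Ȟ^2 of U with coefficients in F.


nerve of the cover:
  W12={f,h} W14={d} W15={e} W16={g} W23={c} W34={a} W56={b}
C dims 6,7; δ0: rk_F3 6
Ȟ^0 = (6 − 6) − 0 = 0, so Ȟ^0 ≅ 0
Ȟ^1 = (7 − 0) − 6 = 1, so Ȟ^1 ≅ Z/3
Ȟ^2 = (0 − 0) − 0 = 0, so Ȟ^2 ≅ 0

Ȟ^0 ≅ 0, Ȟ^1 ≅ Z/3 and Ȟ^2 ≅ 0


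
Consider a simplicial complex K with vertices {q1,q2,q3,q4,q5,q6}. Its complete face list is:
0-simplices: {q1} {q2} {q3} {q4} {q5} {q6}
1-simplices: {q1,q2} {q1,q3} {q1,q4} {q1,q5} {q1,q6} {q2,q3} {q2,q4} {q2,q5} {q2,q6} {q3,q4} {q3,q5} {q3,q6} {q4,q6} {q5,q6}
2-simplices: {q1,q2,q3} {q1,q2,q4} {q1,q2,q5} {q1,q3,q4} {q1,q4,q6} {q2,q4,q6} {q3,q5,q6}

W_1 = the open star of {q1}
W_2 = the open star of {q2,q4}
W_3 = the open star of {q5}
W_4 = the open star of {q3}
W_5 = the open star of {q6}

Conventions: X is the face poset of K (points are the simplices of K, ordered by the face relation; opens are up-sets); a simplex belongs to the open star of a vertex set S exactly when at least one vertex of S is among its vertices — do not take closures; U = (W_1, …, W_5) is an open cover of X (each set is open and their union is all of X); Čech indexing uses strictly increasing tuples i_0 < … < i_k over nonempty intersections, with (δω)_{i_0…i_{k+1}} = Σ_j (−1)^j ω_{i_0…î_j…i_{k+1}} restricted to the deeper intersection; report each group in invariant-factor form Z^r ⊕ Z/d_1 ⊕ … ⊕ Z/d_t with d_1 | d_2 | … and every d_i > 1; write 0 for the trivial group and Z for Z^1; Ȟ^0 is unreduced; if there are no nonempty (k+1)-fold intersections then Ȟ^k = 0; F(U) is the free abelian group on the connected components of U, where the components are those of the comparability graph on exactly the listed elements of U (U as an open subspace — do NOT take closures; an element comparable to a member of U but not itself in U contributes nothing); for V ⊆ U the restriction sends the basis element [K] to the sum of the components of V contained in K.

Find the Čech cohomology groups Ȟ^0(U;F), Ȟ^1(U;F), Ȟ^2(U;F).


cover nerve:
  W1={{q1},{q1,q2},{q1,q3},{q1,q4},{q1,q5},{q1,q6},{q1,q2,q3},{q1,q2,q4},{q1,q2,q5},{q1,q3,q4},{q1,q4,q6}} W2={{q2},{q4},{q1,q2},{q1,q4},{q2,q3},{q2,q4},{q2,q5},{q2,q6},{q3,q4},{q4,q6},{q1,q2,q3},{q1,q2,q4},{q1,q2,q5},{q1,q3,q4},{q1,q4,q6},{q2,q4,q6}} W3={{q5},{q1,q5},{q2,q5},{q3,q5},{q5,q6},{q1,q2,q5},{q3,q5,q6}} W4={{q3},{q1,q3},{q2,q3},{q3,q4},{q3,q5},{q3,q6},{q1,q2,q3},{q1,q3,q4},{q3,q5,q6}} W5={{q6},{q1,q6},{q2,q6},{q3,q6},{q4,q6},{q5,q6},{q1,q4,q6},{q2,q4,q6},{q3,q5,q6}}
  W12={{q1,q2},{q1,q4},{q1,q2,q3},{q1,q2,q4},{q1,q2,q5},{q1,q3,q4},{q1,q4,q6}} W13={{q1,q5},{q1,q2,q5}} W14={{q1,q3},{q1,q2,q3},{q1,q3,q4}} W15={{q1,q6},{q1,q4,q6}} W23={{q2,q5},{q1,q2,q5}} W24={{q2,q3},{q3,q4},{q1,q2,q3},{q1,q3,q4}} W25={{q2,q6},{q4,q6},{q1,q4,q6},{q2,q4,q6}} W34={{q3,q5},{q3,q5,q6}} W35={{q5,q6},{q3,q5,q6}} W45={{q3,q6},{q3,q5,q6}}
  W123={{q1,q2,q5}} W124={{q1,q2,q3},{q1,q3,q4}} W125={{q1,q4,q6}} W345={{q3,q5,q6}}
components per intersection:
  W1: {{q1},{q1,q2},{q1,q3},{q1,q4},{q1,q5},{q1,q6},{q1,q2,q3},{q1,q2,q4},{q1,q2,q5},{q1,q3,q4},{q1,q4,q6}}
  W2: {{q2},{q4},{q1,q2},{q1,q4},{q2,q3},{q2,q4},{q2,q5},{q2,q6},{q3,q4},{q4,q6},{q1,q2,q3},{q1,q2,q4},{q1,q2,q5},{q1,q3,q4},{q1,q4,q6},{q2,q4,q6}}
  W3: {{q5},{q1,q5},{q2,q5},{q3,q5},{q5,q6},{q1,q2,q5},{q3,q5,q6}}
  W4: {{q3},{q1,q3},{q2,q3},{q3,q4},{q3,q5},{q3,q6},{q1,q2,q3},{q1,q3,q4},{q3,q5,q6}}
  W5: {{q6},{q1,q6},{q2,q6},{q3,q6},{q4,q6},{q5,q6},{q1,q4,q6},{q2,q4,q6},{q3,q5,q6}}
  W12: {{q1,q2},{q1,q4},{q1,q2,q3},{q1,q2,q4},{q1,q2,q5},{q1,q3,q4},{q1,q4,q6}}
  W13: {{q1,q5},{q1,q2,q5}}
  W14: {{q1,q3},{q1,q2,q3},{q1,q3,q4}}
  W15: {{q1,q6},{q1,q4,q6}}
  W23: {{q2,q5},{q1,q2,q5}}
  W24: {{q2,q3},{q1,q2,q3}} {{q3,q4},{q1,q3,q4}}
  W25: {{q2,q6},{q4,q6},{q1,q4,q6},{q2,q4,q6}}
  W34: {{q3,q5},{q3,q5,q6}}
  W35: {{q5,q6},{q3,q5,q6}}
  W45: {{q3,q6},{q3,q5,q6}}
  W123: {{q1,q2,q5}}
  W124: {{q1,q2,q3}} {{q1,q3,q4}}
  W125: {{q1,q4,q6}}
  W345: {{q3,q5,q6}}
C dims 5,11,5; δ0: rk 4, SNF 1^4; δ1: rk 5, SNF 1^5
Ȟ^0: (5−4)−0=1 ⇒ Z
Ȟ^1: (11−5)−4=2 ⇒ Z^2
Ȟ^2: (5−0)−5=0 ⇒ 0

Ȟ^0(U;F) ≅ Z, Ȟ^1(U;F) ≅ Z^2, Ȟ^2(U;F) ≅ 0


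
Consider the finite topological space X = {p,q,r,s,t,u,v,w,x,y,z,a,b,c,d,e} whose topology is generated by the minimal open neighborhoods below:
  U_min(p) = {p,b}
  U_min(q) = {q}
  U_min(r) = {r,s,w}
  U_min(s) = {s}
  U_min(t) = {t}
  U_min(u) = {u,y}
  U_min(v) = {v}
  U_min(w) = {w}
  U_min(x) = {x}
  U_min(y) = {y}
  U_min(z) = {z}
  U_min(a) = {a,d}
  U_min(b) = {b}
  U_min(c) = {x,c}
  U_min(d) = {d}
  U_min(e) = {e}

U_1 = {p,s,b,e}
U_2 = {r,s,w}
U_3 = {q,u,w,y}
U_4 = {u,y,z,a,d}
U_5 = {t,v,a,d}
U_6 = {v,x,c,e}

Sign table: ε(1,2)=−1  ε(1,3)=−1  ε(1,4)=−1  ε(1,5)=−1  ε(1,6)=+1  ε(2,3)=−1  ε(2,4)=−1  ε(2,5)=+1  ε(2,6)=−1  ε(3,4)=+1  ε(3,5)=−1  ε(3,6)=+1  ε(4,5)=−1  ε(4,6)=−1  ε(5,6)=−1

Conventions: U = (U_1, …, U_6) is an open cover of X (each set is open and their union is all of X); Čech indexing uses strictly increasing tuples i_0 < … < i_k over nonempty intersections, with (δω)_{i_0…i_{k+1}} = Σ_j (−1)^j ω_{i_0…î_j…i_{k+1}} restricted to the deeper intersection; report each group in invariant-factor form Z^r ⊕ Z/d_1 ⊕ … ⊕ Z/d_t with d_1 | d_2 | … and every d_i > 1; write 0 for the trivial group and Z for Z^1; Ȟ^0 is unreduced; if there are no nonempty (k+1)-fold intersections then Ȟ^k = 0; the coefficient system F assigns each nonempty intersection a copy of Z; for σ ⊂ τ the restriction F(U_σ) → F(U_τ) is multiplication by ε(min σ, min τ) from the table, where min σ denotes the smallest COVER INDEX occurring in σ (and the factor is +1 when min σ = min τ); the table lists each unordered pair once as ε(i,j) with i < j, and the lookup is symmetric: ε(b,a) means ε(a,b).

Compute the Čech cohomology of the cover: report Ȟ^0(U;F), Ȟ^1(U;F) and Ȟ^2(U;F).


Ȟ^0(U;F) ≅ Z,  Ȟ^1(U;F) ≅ Z,  Ȟ^2(U;F) ≅ 0

nerve simplices:
  U12={s} U16={e} U23={w} U34={u,y} U45={a,d} U56={v}
C dims 6,6; δ0: rk 5, SNF 1^5
degree 0: 6−5−0 = 1 → Ȟ^0 ≅ Z
degree 1: 6−0−5 = 1 → Ȟ^1 ≅ Z
degree 2: 0−0−0 = 0 → Ȟ^2 ≅ 0


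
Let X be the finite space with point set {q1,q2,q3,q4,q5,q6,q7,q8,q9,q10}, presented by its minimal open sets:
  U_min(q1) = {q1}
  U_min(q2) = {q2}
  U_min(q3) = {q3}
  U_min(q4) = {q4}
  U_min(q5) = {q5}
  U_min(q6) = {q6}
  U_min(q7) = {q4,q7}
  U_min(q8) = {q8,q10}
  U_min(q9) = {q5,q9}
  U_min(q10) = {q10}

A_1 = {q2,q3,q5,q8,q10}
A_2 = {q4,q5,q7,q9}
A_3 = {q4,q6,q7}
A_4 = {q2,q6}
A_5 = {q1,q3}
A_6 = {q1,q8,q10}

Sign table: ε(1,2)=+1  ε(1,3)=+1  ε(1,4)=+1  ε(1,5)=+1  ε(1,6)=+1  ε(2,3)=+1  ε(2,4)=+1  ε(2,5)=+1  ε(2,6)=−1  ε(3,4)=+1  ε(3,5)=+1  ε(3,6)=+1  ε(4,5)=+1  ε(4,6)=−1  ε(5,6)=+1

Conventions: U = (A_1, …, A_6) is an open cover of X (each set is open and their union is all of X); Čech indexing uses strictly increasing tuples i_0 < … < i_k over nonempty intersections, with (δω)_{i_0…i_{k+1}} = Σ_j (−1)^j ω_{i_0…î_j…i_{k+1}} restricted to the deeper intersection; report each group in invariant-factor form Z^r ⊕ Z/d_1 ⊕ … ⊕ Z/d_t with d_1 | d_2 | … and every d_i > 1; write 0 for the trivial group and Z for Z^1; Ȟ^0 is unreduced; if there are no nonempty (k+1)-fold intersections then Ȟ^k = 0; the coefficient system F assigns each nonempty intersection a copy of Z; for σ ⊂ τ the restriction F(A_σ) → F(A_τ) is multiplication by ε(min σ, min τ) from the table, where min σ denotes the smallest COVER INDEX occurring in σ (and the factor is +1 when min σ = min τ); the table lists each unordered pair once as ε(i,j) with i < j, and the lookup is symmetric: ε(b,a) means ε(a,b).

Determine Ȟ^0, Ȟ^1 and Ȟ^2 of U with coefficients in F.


Ȟ^0 ≅ Z; Ȟ^1 ≅ Z^2; Ȟ^2 ≅ 0

intersection data:
  A12={q5} A14={q2} A15={q3} A16={q8,q10} A23={q4,q7} A34={q6} A56={q1}
C dims 6,7; δ0: rk 5, SNF 1^5
Ȟ^0 = (6 − 5) − 0 = 1, so Ȟ^0 ≅ Z
Ȟ^1 = (7 − 0) − 5 = 2, so Ȟ^1 ≅ Z^2
Ȟ^2 = (0 − 0) − 0 = 0, so Ȟ^2 ≅ 0


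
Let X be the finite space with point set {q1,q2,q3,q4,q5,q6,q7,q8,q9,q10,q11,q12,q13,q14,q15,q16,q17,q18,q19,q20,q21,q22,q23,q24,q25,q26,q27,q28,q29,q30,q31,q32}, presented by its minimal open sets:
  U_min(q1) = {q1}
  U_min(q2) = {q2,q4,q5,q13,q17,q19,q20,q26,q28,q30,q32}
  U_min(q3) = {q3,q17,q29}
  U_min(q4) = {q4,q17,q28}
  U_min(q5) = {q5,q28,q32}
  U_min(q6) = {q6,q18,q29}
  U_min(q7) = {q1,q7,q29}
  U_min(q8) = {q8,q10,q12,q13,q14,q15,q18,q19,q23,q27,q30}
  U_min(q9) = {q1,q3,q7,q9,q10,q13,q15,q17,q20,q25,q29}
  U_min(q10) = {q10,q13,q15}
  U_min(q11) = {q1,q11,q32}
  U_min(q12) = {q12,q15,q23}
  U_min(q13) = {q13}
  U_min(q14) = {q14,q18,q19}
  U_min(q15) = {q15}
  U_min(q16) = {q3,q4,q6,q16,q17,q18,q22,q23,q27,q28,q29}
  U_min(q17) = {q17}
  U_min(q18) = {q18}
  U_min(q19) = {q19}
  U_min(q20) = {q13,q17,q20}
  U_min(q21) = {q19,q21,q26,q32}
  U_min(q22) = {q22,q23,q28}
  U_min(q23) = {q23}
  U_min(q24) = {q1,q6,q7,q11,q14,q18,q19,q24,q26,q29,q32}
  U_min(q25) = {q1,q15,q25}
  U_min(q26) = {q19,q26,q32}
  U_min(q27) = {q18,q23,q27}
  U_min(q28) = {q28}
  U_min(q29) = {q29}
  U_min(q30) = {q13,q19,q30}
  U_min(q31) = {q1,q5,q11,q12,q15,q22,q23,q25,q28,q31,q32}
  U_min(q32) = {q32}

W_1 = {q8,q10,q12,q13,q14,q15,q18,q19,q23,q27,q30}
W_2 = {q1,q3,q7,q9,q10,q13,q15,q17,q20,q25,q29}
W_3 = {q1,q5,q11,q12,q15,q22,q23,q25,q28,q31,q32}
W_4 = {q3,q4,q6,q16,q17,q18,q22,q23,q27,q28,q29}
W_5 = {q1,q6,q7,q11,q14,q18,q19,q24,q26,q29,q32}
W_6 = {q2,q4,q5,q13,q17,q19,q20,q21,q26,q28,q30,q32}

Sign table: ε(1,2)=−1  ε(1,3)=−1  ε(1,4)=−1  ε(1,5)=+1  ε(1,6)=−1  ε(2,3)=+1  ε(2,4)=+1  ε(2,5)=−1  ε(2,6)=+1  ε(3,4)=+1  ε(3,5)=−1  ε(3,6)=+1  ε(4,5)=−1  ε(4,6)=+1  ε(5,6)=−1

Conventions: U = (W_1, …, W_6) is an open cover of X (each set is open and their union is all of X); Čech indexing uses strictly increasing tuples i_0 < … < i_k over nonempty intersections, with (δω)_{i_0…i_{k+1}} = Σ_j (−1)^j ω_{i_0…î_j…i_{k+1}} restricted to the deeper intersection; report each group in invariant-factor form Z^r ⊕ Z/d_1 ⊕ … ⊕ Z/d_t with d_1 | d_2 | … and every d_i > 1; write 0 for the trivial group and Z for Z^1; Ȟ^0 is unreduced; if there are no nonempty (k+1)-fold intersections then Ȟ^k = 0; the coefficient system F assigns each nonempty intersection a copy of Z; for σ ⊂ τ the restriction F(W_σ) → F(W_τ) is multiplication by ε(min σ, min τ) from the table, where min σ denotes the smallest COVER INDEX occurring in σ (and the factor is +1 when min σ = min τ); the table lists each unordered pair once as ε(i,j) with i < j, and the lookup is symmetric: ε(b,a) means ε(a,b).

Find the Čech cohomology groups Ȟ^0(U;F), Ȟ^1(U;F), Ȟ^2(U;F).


Ȟ^0 = Z, Ȟ^1 = 0 and Ȟ^2 = Z/2

nonempty intersections:
  W12={q10,q13,q15} W13={q12,q15,q23} W14={q18,q23,q27} W15={q14,q18,q19} W16={q13,q19,q30} W23={q1,q15,q25} W24={q3,q17,q29} W25={q1,q7,q29} W26={q13,q17,q20} W34={q22,q23,q28} W35={q1,q11,q32} W36={q5,q28,q32} W45={q6,q18,q29} W46={q4,q17,q28} W56={q19,q26,q32}
  W123={q15} W126={q13} W134={q23} W145={q18} W156={q19} W235={q1} W245={q29} W246={q17} W346={q28} W356={q32}
C dims 6,15,10; δ0: rk 5, SNF 1^5; δ1: rk 10, SNF 1^9·2
Ȟ^0: (6−5)−0=1 ⇒ Z
Ȟ^1: (15−10)−5=0 ⇒ 0
Ȟ^2: (10−0)−10=0 plus torsion [2] ⇒ Z/2


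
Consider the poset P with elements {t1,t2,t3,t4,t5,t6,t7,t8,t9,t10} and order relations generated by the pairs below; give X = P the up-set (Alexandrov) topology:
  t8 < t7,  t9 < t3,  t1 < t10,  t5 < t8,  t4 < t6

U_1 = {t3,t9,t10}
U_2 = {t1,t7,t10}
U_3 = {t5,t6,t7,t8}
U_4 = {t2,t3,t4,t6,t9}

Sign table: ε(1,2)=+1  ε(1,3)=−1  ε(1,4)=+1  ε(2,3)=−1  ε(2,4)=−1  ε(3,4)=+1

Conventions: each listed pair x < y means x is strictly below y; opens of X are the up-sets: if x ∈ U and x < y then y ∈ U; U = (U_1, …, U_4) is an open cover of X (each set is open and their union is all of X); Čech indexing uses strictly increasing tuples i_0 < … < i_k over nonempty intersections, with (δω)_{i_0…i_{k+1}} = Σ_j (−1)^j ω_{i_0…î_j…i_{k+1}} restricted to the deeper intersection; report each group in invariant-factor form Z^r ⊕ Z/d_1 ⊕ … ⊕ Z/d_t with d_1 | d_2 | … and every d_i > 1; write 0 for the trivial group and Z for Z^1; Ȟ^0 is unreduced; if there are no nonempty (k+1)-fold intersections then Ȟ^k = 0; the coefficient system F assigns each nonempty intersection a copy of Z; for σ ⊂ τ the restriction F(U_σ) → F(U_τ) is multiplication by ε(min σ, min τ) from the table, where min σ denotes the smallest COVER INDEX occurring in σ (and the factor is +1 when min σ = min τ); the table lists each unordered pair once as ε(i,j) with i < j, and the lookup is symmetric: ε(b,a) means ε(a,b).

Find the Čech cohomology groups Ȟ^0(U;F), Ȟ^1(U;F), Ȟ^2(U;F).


intersection data:
  U12={t10} U14={t3,t9} U23={t7} U34={t6}
C dims 4,4; δ0: rk 4, SNF 1^3·2
Ȟ^0 = (4 − 4) − 0 = 0, so Ȟ^0 ≅ 0
Ȟ^1 = (4 − 0) − 4 = 0 plus torsion [2], so Ȟ^1 ≅ Z/2
Ȟ^2 = (0 − 0) − 0 = 0, so Ȟ^2 ≅ 0

Ȟ^0 ≅ 0, Ȟ^1 ≅ Z/2, Ȟ^2 ≅ 0


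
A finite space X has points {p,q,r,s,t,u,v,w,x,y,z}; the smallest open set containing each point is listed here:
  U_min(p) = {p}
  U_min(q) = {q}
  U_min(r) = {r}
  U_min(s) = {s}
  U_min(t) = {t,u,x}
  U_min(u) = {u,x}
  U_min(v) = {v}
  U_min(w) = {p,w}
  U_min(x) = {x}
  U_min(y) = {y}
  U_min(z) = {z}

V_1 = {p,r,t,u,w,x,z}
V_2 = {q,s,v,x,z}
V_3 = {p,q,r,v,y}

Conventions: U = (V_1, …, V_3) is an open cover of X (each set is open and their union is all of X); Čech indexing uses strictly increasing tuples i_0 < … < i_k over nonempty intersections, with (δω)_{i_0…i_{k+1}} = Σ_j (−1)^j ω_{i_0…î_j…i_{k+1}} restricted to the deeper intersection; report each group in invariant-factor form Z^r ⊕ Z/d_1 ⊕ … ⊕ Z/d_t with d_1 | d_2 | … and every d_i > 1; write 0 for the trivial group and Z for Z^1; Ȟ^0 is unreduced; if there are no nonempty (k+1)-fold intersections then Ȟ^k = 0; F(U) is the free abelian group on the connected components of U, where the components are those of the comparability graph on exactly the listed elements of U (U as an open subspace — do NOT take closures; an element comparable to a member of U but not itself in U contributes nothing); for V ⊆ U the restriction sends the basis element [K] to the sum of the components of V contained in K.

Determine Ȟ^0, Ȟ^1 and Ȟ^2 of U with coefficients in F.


Ȟ^0(U;F) ≅ Z^8,  Ȟ^1(U;F) ≅ 0,  Ȟ^2(U;F) ≅ 0

nonempty intersections:
  V12={x,z} V13={p,r} V23={q,v}
components per intersection:
  V1: {p,w} {r} {t,u,x} {z}
  V2: {q} {s} {v} {x} {z}
  V3: {p} {q} {r} {v} {y}
  V12: {x} {z}
  V13: {p} {r}
  V23: {q} {v}
C dims 14,6; δ0: rk 6, SNF 1^6
Ȟ^0: (14−6)−0=8 ⇒ Z^8
Ȟ^1: (6−0)−6=0 ⇒ 0
Ȟ^2: (0−0)−0=0 ⇒ 0


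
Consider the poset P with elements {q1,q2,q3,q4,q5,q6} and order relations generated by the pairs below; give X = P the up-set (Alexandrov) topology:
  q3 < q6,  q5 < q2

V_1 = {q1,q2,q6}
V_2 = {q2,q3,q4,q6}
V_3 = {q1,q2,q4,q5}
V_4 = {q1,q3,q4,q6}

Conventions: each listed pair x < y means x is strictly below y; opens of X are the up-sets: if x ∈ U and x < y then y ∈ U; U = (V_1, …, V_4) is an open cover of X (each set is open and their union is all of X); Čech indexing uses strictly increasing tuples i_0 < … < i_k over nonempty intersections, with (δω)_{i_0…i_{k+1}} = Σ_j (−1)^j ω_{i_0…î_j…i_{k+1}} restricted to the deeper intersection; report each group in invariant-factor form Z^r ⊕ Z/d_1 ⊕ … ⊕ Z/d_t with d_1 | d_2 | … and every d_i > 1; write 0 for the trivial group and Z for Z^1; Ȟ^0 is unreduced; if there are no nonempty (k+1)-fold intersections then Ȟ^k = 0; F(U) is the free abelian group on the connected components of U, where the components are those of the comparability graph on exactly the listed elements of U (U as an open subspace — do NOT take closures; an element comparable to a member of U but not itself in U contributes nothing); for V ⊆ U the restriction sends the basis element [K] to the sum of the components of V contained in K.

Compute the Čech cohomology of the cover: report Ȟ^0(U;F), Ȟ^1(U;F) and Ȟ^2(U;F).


cover nerve:
  V12={q2,q6} V13={q1,q2} V14={q1,q6} V23={q2,q4} V24={q3,q4,q6} V34={q1,q4}
  V123={q2} V124={q6} V134={q1} V234={q4}
components per intersection:
  V1: {q1} {q2} {q6}
  V2: {q2} {q3,q6} {q4}
  V3: {q1} {q2,q5} {q4}
  V4: {q1} {q3,q6} {q4}
  V12: {q2} {q6}
  V13: {q1} {q2}
  V14: {q1} {q6}
  V23: {q2} {q4}
  V24: {q3,q6} {q4}
  V34: {q1} {q4}
  V123: {q2}
  V124: {q6}
  V134: {q1}
  V234: {q4}
C dims 12,12,4; δ0: rk 8, SNF 1^8; δ1: rk 4, SNF 1^4
Ȟ^0: (12−8)−0=4 ⇒ Z^4
Ȟ^1: (12−4)−8=0 ⇒ 0
Ȟ^2: (4−0)−4=0 ⇒ 0

Ȟ^0 ≅ Z^4; Ȟ^1 ≅ 0; Ȟ^2 ≅ 0


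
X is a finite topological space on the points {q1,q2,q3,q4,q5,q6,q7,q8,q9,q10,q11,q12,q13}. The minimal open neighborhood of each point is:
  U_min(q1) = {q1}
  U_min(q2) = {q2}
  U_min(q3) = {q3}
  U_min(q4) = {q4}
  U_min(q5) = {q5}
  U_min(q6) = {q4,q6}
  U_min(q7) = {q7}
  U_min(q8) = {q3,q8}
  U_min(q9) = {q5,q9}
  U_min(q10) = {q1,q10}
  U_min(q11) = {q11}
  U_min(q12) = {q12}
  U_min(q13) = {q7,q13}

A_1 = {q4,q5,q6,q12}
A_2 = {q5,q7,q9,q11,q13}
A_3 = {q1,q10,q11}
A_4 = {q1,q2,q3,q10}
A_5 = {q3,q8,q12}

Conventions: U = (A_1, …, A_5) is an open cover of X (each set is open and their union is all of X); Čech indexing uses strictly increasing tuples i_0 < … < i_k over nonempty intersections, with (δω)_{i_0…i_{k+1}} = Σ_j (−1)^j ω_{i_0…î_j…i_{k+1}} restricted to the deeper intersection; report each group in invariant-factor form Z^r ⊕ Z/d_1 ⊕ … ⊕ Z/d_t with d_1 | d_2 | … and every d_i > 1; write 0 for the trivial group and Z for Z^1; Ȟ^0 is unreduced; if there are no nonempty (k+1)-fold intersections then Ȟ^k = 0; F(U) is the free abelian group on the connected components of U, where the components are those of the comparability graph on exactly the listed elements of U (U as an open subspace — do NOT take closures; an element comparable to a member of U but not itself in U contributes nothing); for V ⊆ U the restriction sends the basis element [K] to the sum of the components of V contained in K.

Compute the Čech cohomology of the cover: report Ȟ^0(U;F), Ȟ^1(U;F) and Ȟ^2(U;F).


nerve simplices:
  A12={q5} A15={q12} A23={q11} A34={q1,q10} A45={q3}
components per intersection:
  A1: {q4,q6} {q5} {q12}
  A2: {q5,q9} {q7,q13} {q11}
  A3: {q1,q10} {q11}
  A4: {q1,q10} {q2} {q3}
  A5: {q3,q8} {q12}
  A12: {q5}
  A15: {q12}
  A23: {q11}
  A34: {q1,q10}
  A45: {q3}
C dims 13,5; δ0: rk 5, SNF 1^5
degree 0: 13−5−0 = 8 → Ȟ^0 ≅ Z^8
degree 1: 5−0−5 = 0 → Ȟ^1 ≅ 0
degree 2: 0−0−0 = 0 → Ȟ^2 ≅ 0

Ȟ^0 ≅ Z^8,  Ȟ^1 ≅ 0,  Ȟ^2 ≅ 0


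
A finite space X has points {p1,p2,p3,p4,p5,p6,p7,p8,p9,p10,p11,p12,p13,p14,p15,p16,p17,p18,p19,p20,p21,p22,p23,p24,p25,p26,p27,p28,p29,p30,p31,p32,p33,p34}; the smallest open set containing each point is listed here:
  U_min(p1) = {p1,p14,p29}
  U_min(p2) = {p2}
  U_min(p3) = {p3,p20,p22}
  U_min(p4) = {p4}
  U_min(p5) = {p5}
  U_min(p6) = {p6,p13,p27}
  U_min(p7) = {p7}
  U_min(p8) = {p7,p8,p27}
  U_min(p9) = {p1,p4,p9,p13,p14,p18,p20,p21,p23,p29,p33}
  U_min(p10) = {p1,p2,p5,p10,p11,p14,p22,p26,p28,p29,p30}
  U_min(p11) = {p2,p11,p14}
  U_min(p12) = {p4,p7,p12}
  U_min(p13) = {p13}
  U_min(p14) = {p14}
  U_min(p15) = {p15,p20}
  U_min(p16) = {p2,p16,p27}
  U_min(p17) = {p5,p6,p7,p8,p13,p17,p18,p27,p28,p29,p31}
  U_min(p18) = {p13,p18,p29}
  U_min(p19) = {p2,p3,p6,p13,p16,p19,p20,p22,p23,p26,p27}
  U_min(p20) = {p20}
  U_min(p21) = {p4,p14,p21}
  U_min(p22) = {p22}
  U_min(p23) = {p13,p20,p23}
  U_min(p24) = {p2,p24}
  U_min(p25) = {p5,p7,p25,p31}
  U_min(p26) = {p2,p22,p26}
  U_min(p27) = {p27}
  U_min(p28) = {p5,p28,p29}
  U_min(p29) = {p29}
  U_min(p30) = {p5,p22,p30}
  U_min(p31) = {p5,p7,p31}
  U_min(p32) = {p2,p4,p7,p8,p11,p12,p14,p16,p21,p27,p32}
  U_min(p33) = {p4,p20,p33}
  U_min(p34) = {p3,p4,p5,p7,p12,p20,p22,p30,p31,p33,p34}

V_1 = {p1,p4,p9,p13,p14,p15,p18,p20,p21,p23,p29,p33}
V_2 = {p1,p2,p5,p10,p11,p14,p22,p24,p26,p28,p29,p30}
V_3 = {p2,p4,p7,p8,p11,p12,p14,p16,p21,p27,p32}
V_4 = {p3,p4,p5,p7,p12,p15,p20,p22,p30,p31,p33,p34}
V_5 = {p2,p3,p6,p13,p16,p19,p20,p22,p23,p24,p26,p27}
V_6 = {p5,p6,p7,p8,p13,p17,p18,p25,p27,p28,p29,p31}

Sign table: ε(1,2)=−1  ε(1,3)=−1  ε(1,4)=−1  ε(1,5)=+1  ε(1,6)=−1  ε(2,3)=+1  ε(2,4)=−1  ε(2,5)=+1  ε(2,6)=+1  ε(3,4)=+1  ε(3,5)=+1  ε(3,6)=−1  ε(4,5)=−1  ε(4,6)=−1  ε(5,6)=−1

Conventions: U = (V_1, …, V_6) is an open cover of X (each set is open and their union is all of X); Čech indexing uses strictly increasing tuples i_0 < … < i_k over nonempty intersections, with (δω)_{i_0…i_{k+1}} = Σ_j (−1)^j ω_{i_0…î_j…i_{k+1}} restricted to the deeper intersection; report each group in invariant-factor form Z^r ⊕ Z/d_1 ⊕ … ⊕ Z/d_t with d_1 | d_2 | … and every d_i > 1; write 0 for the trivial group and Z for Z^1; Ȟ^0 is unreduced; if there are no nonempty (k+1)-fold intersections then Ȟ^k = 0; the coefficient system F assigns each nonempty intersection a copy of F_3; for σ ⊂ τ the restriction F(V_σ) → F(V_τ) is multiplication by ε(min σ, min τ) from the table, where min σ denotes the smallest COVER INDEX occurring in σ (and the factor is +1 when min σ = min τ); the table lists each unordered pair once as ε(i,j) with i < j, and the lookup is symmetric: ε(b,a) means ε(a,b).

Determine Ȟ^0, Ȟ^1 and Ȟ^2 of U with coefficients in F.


Ȟ^0 ≅ 0, Ȟ^1 ≅ 0 and Ȟ^2 ≅ Z/3

cover nerve:
  V12={p1,p14,p29} V13={p4,p14,p21} V14={p4,p15,p20,p33} V15={p13,p20,p23} V16={p13,p18,p29} V23={p2,p11,p14} V24={p5,p22,p30} V25={p2,p22,p24,p26} V26={p5,p28,p29} V34={p4,p7,p12} V35={p2,p16,p27} V36={p7,p8,p27} V45={p3,p20,p22} V46={p5,p7,p31} V56={p6,p13,p27}
  V123={p14} V126={p29} V134={p4} V145={p20} V156={p13} V235={p2} V245={p22} V246={p5} V346={p7} V356={p27}
C dims 6,15,10; δ0: rk_F3 6; δ1: rk_F3 9
Ȟ^0: (6−6)−0=0 ⇒ 0
Ȟ^1: (15−9)−6=0 ⇒ 0
Ȟ^2: (10−0)−9=1 ⇒ Z/3


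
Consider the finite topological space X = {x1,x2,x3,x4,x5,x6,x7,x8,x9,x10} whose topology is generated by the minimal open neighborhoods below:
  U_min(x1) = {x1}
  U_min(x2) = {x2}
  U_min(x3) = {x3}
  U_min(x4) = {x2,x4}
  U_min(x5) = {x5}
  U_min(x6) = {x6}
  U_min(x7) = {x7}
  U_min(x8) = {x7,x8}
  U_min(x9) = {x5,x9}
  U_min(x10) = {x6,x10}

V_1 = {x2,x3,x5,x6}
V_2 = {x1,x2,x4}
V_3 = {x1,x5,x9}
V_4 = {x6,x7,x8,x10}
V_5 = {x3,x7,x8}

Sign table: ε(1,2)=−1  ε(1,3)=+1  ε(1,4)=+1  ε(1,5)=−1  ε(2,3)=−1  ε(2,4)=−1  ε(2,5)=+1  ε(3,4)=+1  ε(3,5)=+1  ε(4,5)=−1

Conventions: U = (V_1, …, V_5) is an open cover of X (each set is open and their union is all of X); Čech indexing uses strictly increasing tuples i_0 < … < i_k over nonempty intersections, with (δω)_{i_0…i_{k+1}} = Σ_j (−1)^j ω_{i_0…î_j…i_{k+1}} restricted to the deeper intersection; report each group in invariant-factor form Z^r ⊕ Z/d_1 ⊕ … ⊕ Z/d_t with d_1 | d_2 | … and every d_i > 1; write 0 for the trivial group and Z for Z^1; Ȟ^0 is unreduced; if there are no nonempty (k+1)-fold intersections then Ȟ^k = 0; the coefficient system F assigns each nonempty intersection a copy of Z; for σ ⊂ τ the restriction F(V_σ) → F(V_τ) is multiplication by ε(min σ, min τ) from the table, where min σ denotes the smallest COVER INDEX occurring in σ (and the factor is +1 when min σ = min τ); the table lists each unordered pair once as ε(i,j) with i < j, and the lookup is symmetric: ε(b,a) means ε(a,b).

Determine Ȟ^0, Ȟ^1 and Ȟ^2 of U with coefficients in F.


Ȟ^0 ≅ Z, Ȟ^1 ≅ Z^2, Ȟ^2 ≅ 0

cover nerve:
  V12={x2} V13={x5} V14={x6} V15={x3} V23={x1} V45={x7,x8}
C dims 5,6; δ0: rk 4, SNF 1^4
Ȟ^0: (5−4)−0=1 ⇒ Z
Ȟ^1: (6−0)−4=2 ⇒ Z^2
Ȟ^2: (0−0)−0=0 ⇒ 0


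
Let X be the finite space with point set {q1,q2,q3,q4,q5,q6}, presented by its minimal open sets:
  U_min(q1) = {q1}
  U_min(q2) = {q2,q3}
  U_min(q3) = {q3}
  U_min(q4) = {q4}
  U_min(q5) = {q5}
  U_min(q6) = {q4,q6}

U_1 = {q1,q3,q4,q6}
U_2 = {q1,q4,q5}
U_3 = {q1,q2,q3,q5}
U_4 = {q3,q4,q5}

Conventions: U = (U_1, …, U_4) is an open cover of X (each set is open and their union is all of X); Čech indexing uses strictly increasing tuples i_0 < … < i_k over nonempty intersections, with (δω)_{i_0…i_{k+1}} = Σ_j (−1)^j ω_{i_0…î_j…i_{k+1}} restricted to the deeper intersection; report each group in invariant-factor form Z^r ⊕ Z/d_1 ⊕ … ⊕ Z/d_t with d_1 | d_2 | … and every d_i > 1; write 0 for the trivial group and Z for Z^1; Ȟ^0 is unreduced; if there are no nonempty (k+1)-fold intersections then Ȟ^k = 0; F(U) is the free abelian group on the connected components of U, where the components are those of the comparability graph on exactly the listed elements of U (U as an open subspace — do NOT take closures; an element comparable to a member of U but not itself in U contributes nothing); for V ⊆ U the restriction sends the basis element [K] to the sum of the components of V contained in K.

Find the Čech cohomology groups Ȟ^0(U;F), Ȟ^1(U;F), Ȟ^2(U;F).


nonempty intersections:
  U12={q1,q4} U13={q1,q3} U14={q3,q4} U23={q1,q5} U24={q4,q5} U34={q3,q5}
  U123={q1} U124={q4} U134={q3} U234={q5}
components per intersection:
  U1: {q1} {q3} {q4,q6}
  U2: {q1} {q4} {q5}
  U3: {q1} {q2,q3} {q5}
  U4: {q3} {q4} {q5}
  U12: {q1} {q4}
  U13: {q1} {q3}
  U14: {q3} {q4}
  U23: {q1} {q5}
  U24: {q4} {q5}
  U34: {q3} {q5}
  U123: {q1}
  U124: {q4}
  U134: {q3}
  U234: {q5}
C dims 12,12,4; δ0: rk 8, SNF 1^8; δ1: rk 4, SNF 1^4
Ȟ^0: (12−8)−0=4 ⇒ Z^4
Ȟ^1: (12−4)−8=0 ⇒ 0
Ȟ^2: (4−0)−4=0 ⇒ 0

Ȟ^0 = Z^4, Ȟ^1 = 0 and Ȟ^2 = 0


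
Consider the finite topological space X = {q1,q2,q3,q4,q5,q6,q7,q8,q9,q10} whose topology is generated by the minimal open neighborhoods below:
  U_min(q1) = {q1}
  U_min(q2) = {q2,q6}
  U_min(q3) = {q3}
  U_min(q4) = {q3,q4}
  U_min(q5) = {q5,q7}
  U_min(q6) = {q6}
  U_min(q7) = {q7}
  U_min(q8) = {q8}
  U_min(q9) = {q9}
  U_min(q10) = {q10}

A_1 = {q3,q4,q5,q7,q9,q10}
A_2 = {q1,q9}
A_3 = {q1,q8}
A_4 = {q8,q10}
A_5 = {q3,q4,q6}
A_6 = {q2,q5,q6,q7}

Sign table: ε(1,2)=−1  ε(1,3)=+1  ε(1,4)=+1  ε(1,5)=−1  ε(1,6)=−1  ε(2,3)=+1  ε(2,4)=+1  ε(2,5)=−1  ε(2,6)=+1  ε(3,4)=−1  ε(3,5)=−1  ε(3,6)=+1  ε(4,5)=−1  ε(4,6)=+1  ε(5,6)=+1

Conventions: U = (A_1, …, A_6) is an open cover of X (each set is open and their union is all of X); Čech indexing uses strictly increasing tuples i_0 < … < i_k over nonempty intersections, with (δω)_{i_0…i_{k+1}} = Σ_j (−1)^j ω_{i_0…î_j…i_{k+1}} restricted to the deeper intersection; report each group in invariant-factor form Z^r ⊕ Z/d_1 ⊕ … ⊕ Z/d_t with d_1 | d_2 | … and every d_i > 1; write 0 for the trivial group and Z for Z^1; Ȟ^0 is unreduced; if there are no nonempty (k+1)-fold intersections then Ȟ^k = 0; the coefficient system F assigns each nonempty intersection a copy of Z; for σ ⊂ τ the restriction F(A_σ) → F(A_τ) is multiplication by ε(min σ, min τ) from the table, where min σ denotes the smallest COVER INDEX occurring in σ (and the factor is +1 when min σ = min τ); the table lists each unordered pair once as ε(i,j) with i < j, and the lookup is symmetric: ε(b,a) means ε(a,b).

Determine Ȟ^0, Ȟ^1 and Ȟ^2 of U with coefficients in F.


Ȟ^0 ≅ Z, Ȟ^1 ≅ Z^2 and Ȟ^2 ≅ 0

nonempty intersections:
  A12={q9} A14={q10} A15={q3,q4} A16={q5,q7} A23={q1} A34={q8} A56={q6}
C dims 6,7; δ0: rk 5, SNF 1^5
Ȟ^0: (6−5)−0=1 ⇒ Z
Ȟ^1: (7−0)−5=2 ⇒ Z^2
Ȟ^2: (0−0)−0=0 ⇒ 0


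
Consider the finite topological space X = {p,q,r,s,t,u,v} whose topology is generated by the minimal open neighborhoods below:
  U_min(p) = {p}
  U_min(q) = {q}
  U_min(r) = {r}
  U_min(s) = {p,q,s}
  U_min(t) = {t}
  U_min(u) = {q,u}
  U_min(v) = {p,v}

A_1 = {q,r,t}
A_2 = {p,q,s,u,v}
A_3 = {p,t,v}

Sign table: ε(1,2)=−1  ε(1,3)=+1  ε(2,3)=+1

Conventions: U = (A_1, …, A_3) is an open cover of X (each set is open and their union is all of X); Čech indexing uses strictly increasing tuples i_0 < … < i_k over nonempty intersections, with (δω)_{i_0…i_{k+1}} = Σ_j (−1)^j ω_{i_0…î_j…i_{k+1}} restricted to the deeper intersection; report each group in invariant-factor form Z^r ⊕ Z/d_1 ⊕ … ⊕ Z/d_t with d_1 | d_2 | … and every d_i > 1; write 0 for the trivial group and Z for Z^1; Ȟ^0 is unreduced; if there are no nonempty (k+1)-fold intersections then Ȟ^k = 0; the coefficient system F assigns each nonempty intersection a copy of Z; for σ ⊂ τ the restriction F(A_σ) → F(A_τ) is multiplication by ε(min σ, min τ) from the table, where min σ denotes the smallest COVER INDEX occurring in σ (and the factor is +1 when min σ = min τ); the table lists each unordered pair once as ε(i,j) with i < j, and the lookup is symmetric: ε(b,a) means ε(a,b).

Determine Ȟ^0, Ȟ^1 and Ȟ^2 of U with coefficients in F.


Ȟ^0 ≅ 0, Ȟ^1 ≅ Z/2, Ȟ^2 ≅ 0

intersection data:
  A12={q} A13={t} A23={p,v}
C dims 3,3; δ0: rk 3, SNF 1^2·2
Ȟ^0 = (3 − 3) − 0 = 0, so Ȟ^0 ≅ 0
Ȟ^1 = (3 − 0) − 3 = 0 plus torsion [2], so Ȟ^1 ≅ Z/2
Ȟ^2 = (0 − 0) − 0 = 0, so Ȟ^2 ≅ 0
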